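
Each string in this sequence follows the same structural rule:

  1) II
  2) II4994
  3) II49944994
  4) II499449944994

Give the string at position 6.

II49944994499449944994

Every step adds 4994 to the end: s(k+1) = s(k)·4994.
From II499449944994, 2 further steps: II499449944994 → II4994499449944994 → (answer).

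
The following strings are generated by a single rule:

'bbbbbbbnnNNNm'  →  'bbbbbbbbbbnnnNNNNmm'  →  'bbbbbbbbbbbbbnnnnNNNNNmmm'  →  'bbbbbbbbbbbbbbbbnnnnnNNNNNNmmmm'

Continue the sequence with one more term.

bbbbbbbbbbbbbbbbbbbnnnnnnNNNNNNNmmmmm

Each string has the form b^{3n+1} n^{n} N^{n+1} m^{n-1}, where the shown terms are n = 2, 3, 4, 5.
For the next term, n = 6, so the run lengths are 19, 6, 7, 5.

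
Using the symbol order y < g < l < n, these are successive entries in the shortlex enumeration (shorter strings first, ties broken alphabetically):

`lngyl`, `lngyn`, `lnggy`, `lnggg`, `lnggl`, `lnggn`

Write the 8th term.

lnglg

Advancing 2 positions from lnggn through lnggn → lngly reaches term 8.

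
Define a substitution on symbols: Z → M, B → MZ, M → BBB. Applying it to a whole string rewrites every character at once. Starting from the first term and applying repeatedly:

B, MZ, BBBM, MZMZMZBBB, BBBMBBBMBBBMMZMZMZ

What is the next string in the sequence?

MZMZMZBBBMZMZMZBBBMZMZMZBBBBBBMBBBMBBBM

Replace each of the 18 characters of BBBMBBBMBBBMMZMZMZ in place — MZ MZ MZ BBB MZ MZ MZ BBB MZ MZ MZ BBB BBB M BBB M BBB M — and concatenate.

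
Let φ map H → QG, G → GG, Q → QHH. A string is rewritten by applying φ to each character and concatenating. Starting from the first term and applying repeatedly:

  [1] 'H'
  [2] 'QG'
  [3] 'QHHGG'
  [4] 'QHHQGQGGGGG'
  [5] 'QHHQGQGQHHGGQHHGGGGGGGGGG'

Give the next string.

QHHQGQGQHHGGQHHGGQHHQGQGGGGGQHHQGQGGGGGGGGGGGGGGGGGGGGG

Applying the rule to each of the 25 symbols of QHHQGQGQHHGGQHHGGGGGGGGGG gives the pieces QHH QG QG QHH GG QHH GG QHH QG QG GG GG QHH QG QG GG GG GG GG GG GG GG GG GG GG, which concatenate to the answer.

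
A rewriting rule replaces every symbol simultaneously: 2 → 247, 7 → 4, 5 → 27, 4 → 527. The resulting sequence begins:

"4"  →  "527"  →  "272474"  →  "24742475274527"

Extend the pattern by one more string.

Rewriting the 14 symbols of 24742475274527 one by one yields 247 527 4 527 247 527 4 27 247 4 527 27 247 4; concatenated:

24752745272475274272474527272474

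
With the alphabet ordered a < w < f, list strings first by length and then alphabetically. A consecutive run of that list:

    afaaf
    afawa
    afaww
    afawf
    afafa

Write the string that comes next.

Find the rightmost character of afafa below f, bump it to the next letter, and reset everything to its right to a.

afafw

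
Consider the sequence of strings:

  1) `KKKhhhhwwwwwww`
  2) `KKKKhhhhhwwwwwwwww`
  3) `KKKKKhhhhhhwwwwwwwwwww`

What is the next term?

KKKKKKhhhhhhhwwwwwwwwwwwww

Term n consists of n K's, followed by n+1 h's, followed by 2n+1 w's, where the shown terms are n = 3, 4, 5.
Setting n = 6 gives 6, 7, 13 characters in each block.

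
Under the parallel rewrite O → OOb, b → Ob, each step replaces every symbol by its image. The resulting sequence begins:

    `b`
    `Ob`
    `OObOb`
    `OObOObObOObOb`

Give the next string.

Applying the rule to each of the 13 symbols of OObOObObOObOb gives the pieces OOb OOb Ob OOb OOb Ob OOb Ob OOb OOb Ob OOb Ob, which concatenate to the answer.

OObOObObOObOObObOObObOObOObObOObOb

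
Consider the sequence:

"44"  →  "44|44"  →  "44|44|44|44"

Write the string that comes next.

Every step duplicates the string with '|' between the halves.
One more doubling of 44|44|44|44 gives the answer.

44|44|44|44|44|44|44|44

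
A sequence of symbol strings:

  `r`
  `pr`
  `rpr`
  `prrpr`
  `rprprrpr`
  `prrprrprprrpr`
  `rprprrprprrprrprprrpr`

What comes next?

prrprrprprrprrprprrprprrprrprprrpr

Each term (from the third on) is the two preceding terms concatenated in order: term 3 = r·pr = rpr.
Continuing: prrprrprprrpr · rprprrprprrprrprprrpr gives term 8.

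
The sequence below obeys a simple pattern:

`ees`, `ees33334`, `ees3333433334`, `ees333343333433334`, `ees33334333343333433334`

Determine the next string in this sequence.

Each term is the previous one with 33334 appended.
Applying this once more to ees33334333343333433334:

ees3333433334333343333433334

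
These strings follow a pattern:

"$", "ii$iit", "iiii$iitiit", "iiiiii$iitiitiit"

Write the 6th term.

iiiiiiiiii$iitiitiitiitiit

Each term wraps the previous one in ii on the left and iit on the right.
From iiiiii$iitiitiit, 2 further steps: iiiiii$iitiitiit → iiiiiiii$iitiitiitiit → (answer).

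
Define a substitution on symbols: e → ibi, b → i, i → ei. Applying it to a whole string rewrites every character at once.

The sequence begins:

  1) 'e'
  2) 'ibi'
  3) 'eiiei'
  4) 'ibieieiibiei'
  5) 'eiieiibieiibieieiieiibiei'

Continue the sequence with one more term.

Applying the rule to each of the 25 symbols of eiieiibieiibieieiieiibiei gives the pieces ibi ei ei ibi ei ei i ei ibi ei ei i ei ibi ei ibi ei ei ibi ei ei i ei ibi ei, which concatenate to the answer.

ibieieiibieieiieiibieieiieiibieiibieieiibieieiieiibiei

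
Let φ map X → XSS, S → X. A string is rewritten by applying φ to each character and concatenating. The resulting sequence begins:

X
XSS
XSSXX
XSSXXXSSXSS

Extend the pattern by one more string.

XSSXXXSSXSSXSSXXXSSXX

Expanding XSSXXXSSXSS: X→XSS, S→X, S→X, X→XSS, X→XSS, X→XSS, S→X, S→X, X→XSS, S→X, S→X. Concatenated: XSS X X XSS XSS XSS X X XSS X X.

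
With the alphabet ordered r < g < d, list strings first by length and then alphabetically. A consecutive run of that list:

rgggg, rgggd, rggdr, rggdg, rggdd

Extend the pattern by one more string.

Find the rightmost character of rggdd below d, bump it to the next letter, and reset everything to its right to r.

rgdrr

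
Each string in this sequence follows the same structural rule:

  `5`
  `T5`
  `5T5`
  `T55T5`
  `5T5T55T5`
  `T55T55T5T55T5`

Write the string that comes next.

5T5T55T5T55T55T5T55T5

This is a Fibonacci-style word recurrence s(k) = s(k−2)·s(k−1): e.g. 5·T5 = 5T5.
So term 7 is 5T5T55T5·T55T55T5T55T5.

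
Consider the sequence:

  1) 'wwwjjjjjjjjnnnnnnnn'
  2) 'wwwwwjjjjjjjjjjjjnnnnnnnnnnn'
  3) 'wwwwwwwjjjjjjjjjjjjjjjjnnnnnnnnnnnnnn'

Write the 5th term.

Term n consists of 2n-1 w's, followed by 4n j's, followed by 3n+2 n's, where the shown terms are n = 2, 3, 4.
Setting n = 6 gives 11, 24, 20 characters in each block.

wwwwwwwwwwwjjjjjjjjjjjjjjjjjjjjjjjjnnnnnnnnnnnnnnnnnnnn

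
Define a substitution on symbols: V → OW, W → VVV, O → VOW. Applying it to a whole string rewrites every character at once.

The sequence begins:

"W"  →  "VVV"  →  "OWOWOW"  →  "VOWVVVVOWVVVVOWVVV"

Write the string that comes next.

OWVOWVVVOWOWOWOWVOWVVVOWOWOWOWVOWVVVOWOWOW

φ(VOWVVVVOWVVVVOWVVV) expands symbol-by-symbol to OW VOW VVV OW OW OW OW VOW VVV OW OW OW OW VOW VVV OW OW OW; joining the 18 pieces gives the next term.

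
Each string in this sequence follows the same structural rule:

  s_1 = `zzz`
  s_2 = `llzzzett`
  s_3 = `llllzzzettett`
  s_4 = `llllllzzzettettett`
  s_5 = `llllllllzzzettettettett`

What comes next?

s(k+1) = ll·s(k)·ett, so each term gains ll as a prefix and ett as a suffix.
One more step from llllllllzzzettettettett gives the answer.

llllllllllzzzettettettettett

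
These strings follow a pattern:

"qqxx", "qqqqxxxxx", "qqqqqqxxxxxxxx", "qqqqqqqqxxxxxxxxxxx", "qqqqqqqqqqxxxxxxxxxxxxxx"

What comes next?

Reading off run lengths: q runs 2, 4, 6, 8, 10; x runs 2, 5, 8, 11, 14 — each is linear in n (n = 1, 2, …).
For the next term, n = 6, so the run lengths are 12, 17.

qqqqqqqqqqqqxxxxxxxxxxxxxxxxx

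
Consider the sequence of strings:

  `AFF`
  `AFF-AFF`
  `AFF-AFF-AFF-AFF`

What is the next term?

Every step duplicates the string with '-' between the halves.
So the next term is two copies of AFF-AFF-AFF-AFF with '-' between the halves.

AFF-AFF-AFF-AFF-AFF-AFF-AFF-AFF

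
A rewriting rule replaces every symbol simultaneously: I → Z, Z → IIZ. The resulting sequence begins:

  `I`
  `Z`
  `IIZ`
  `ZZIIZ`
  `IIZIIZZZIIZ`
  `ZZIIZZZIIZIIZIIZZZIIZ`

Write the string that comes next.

Replace each of the 21 characters of ZZIIZZZIIZIIZIIZZZIIZ in place — IIZ IIZ Z Z IIZ IIZ IIZ Z Z IIZ Z Z IIZ Z Z IIZ IIZ IIZ Z Z IIZ — and concatenate.

IIZIIZZZIIZIIZIIZZZIIZZZIIZZZIIZIIZIIZZZIIZ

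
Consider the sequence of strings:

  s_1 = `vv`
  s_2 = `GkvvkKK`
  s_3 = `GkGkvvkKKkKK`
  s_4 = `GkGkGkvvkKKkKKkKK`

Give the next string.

Every step adds Gk to the front and kKK to the end of the previous string.
Applying this once more to GkGkGkvvkKKkKKkKK:

GkGkGkGkvvkKKkKKkKKkKK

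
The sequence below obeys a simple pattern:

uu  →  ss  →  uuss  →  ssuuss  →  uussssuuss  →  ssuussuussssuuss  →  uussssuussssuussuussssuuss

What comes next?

From term 3 onward, concatenate the second-to-last term with the last: uu·ss = uuss, ss·uuss = ssuuss, …
Continuing: ssuussuussssuuss · uussssuussssuussuussssuuss gives term 8.

ssuussuussssuussuussssuussssuussuussssuuss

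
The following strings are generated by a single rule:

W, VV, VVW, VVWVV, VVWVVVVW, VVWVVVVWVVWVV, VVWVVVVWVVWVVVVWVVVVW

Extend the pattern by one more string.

VVWVVVVWVVWVVVVWVVVVWVVWVVVVWVVWVV

This is a Fibonacci-style word recurrence s(k) = s(k−1)·s(k−2): e.g. VV·W = VVW.
The next term joins VVWVVVVWVVWVVVVWVVVVW and VVWVVVVWVVWVV.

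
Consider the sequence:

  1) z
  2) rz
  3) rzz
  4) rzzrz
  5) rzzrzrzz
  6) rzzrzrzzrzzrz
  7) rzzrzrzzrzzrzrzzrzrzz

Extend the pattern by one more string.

This is a Fibonacci-style word recurrence s(k) = s(k−1)·s(k−2): e.g. rz·z = rzz.
The next term joins rzzrzrzzrzzrzrzzrzrzz and rzzrzrzzrzzrz.

rzzrzrzzrzzrzrzzrzrzzrzzrzrzzrzzrz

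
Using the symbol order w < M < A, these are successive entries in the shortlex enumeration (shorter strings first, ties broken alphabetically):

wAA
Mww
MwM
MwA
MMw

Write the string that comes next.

The successor of MMw increments the rightmost position that isn't already A and resets every position after it to w.

MMM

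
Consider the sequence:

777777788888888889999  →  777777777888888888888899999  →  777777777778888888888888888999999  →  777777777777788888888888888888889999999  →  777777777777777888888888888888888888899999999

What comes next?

The n-th term is 2n+1 7's then 3n+1 8's then n+1 9's, where the shown terms are n = 3, 4, 5, 6, 7.
Setting n = 8 gives 17, 25, 9 characters in each block.

777777777777777778888888888888888888888888999999999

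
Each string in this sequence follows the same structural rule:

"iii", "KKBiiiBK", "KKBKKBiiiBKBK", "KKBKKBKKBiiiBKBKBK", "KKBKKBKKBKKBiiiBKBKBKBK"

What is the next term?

s(k+1) = KKB·s(k)·BK, so each term gains KKB as a prefix and BK as a suffix.
One more step from KKBKKBKKBKKBiiiBKBKBKBK gives the answer.

KKBKKBKKBKKBKKBiiiBKBKBKBKBK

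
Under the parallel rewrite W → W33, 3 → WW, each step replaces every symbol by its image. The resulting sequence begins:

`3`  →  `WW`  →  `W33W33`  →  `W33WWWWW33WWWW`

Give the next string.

φ(W33WWWWW33WWWW) expands symbol-by-symbol to W33 WW WW W33 W33 W33 W33 W33 WW WW W33 W33 W33 W33; joining the 14 pieces gives the next term.

W33WWWWW33W33W33W33W33WWWWW33W33W33W33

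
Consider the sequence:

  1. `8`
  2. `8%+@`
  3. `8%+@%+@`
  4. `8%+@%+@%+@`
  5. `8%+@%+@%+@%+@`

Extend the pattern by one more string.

The strings grow by a fixed suffix %+@ each time.
Applying this once more to 8%+@%+@%+@%+@:

8%+@%+@%+@%+@%+@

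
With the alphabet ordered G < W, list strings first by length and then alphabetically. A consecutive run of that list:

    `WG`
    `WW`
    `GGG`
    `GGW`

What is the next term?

GWG

Find the rightmost character of GGW below W, bump it to the next letter, and reset everything to its right to G.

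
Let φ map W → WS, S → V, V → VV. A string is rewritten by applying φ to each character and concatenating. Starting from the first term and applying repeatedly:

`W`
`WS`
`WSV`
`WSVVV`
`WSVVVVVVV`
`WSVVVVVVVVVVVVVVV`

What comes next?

WSVVVVVVVVVVVVVVVVVVVVVVVVVVVVVVV

φ(WSVVVVVVVVVVVVVVV) expands symbol-by-symbol to WS V VV VV VV VV VV VV VV VV VV VV VV VV VV VV VV; joining the 17 pieces gives the next term.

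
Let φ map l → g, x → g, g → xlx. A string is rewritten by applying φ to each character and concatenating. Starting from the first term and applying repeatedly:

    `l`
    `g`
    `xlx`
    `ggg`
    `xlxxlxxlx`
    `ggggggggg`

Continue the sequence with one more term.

Expanding ggggggggg: g→xlx, g→xlx, g→xlx, g→xlx, g→xlx, g→xlx, g→xlx, g→xlx, g→xlx. Concatenated: xlx xlx xlx xlx xlx xlx xlx xlx xlx.

xlxxlxxlxxlxxlxxlxxlxxlxxlx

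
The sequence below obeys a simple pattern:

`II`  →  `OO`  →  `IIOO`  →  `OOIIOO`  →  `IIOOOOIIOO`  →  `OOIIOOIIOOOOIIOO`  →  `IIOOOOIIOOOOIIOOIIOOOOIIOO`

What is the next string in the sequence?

OOIIOOIIOOOOIIOOIIOOOOIIOOOOIIOOIIOOOOIIOO

Each term (from the third on) is the two preceding terms concatenated in order: term 3 = II·OO = IIOO.
Continuing: OOIIOOIIOOOOIIOO · IIOOOOIIOOOOIIOOIIOOOOIIOO gives term 8.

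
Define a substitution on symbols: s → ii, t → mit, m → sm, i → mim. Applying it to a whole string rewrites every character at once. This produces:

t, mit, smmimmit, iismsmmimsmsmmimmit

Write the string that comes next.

mimmimiismiismsmmimsmiismiismsmmimsmsmmimmit

Applying the rule to each of the 19 symbols of iismsmmimsmsmmimmit gives the pieces mim mim ii sm ii sm sm mim sm ii sm ii sm sm mim sm sm mim mit, which concatenate to the answer.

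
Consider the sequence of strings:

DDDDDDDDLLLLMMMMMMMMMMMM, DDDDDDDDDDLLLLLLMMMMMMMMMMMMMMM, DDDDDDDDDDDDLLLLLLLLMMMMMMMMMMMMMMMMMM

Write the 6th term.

The n-th term is 2n+2 D's then 2n-2 L's then 3n+3 M's, where the shown terms are n = 3, 4, 5.
At n = 8 the blocks have lengths 18, 14, 27.

DDDDDDDDDDDDDDDDDDLLLLLLLLLLLLLLMMMMMMMMMMMMMMMMMMMMMMMMMMM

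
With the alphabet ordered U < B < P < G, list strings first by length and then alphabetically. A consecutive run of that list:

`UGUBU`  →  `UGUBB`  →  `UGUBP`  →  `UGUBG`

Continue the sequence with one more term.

UGUPU

Find the rightmost character of UGUBG below G, bump it to the next letter, and reset everything to its right to U.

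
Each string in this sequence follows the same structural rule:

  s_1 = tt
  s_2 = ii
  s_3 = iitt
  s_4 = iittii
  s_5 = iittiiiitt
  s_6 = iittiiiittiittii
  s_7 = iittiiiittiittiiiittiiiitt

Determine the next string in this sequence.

This is a Fibonacci-style word recurrence s(k) = s(k−1)·s(k−2): e.g. ii·tt = iitt.
Continuing: iittiiiittiittiiiittiiiitt · iittiiiittiittii gives term 8.

iittiiiittiittiiiittiiiittiittiiiittiittii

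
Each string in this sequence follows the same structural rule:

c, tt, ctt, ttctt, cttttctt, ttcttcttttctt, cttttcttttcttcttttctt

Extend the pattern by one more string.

Each term (from the third on) is the two preceding terms concatenated in order: term 3 = c·tt = ctt.
Continuing: ttcttcttttctt · cttttcttttcttcttttctt gives term 8.

ttcttcttttcttcttttcttttcttcttttctt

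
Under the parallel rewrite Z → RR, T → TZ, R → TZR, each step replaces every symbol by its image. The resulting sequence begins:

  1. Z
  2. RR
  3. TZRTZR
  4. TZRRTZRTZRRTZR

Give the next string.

Replace each of the 14 characters of TZRRTZRTZRRTZR in place — TZ RR TZR TZR TZ RR TZR TZ RR TZR TZR TZ RR TZR — and concatenate.

TZRRTZRTZRTZRRTZRTZRRTZRTZRTZRRTZR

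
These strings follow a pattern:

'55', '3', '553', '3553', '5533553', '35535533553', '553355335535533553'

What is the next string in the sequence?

This is a Fibonacci-style word recurrence s(k) = s(k−2)·s(k−1): e.g. 55·3 = 553.
The next term joins 35535533553 and 553355335535533553.

35535533553553355335535533553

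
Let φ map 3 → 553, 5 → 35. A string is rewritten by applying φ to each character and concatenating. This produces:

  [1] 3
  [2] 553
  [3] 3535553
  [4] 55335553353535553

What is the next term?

Rewriting the 17 symbols of 55335553353535553 one by one yields 35 35 553 553 35 35 35 553 553 35 553 35 553 35 35 35 553; concatenated:

35355535533535355535533555335553353535553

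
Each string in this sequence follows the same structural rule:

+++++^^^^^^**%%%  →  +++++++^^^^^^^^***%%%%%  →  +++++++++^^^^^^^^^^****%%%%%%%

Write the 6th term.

Term n consists of 2n+1 +'s, followed by 2n+2 ^'s, followed by n *'s, followed by 2n-1 %'s, where the shown terms are n = 2, 3, 4.
At n = 7 the blocks have lengths 15, 16, 7, 13.

+++++++++++++++^^^^^^^^^^^^^^^^*******%%%%%%%%%%%%%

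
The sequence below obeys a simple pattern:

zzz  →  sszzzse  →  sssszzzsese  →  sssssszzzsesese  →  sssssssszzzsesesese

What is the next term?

Every step adds ss to the front and se to the end of the previous string.
One more step from sssssssszzzsesesese gives the answer.

sssssssssszzzsesesesese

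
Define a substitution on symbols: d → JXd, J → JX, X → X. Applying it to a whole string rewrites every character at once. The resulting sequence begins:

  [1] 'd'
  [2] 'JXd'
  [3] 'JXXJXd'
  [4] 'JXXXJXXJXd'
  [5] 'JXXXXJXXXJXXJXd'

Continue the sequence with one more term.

Replace each of the 15 characters of JXXXXJXXXJXXJXd in place — JX X X X X JX X X X JX X X JX X JXd — and concatenate.

JXXXXXJXXXXJXXXJXXJXd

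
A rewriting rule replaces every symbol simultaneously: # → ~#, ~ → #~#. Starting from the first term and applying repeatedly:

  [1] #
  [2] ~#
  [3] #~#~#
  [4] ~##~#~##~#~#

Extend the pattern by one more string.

Apply φ to ~##~#~##~#~# symbol by symbol: ~→#~#, #→~#, #→~#, ~→#~#, #→~#, ~→#~#, #→~#, #→~#, ~→#~#, #→~#, ~→#~#, #→~#; joined: #~# ~# ~# #~# ~# #~# ~# ~# #~# ~# #~# ~#.

#~#~#~##~#~##~#~#~##~#~##~#~#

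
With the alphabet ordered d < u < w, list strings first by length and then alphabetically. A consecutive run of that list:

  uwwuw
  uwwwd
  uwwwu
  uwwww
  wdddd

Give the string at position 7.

Stepping forward 2 times from wdddd: wdddd → wdddu, then the target.

wdddw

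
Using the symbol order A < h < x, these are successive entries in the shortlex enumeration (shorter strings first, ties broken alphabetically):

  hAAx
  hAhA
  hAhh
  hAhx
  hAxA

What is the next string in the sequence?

Find the rightmost character of hAxA below x, bump it to the next letter, and reset everything to its right to A.

hAxh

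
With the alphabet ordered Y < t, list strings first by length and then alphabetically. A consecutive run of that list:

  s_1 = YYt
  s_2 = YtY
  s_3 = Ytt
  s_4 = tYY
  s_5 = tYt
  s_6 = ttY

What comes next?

Treat ttY as a base-2 numeral over the given alphabet and add one, carrying through any trailing t's.

ttt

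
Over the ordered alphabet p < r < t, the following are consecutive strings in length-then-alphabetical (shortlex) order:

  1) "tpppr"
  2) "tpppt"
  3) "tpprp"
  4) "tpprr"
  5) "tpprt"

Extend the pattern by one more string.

Treat tpprt as a base-3 numeral over the given alphabet and add one, carrying through any trailing t's.

tpptp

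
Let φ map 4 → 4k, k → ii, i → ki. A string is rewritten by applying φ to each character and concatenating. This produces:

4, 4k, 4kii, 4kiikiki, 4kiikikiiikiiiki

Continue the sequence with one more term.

4kiikikiiikiiikikikiiikikikiiiki

Applying the rule to each of the 16 symbols of 4kiikikiiikiiiki gives the pieces 4k ii ki ki ii ki ii ki ki ki ii ki ki ki ii ki, which concatenate to the answer.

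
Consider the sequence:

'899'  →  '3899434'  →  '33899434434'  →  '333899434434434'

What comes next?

3333899434434434434

s(k+1) = 3·s(k)·434, so each term gains 3 as a prefix and 434 as a suffix.
So the next term is 3·333899434434434·434.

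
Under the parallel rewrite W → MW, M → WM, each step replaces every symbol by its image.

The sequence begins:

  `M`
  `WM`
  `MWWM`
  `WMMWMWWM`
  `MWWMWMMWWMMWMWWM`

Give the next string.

Replace each of the 16 characters of MWWMWMMWWMMWMWWM in place — WM MW MW WM MW WM WM MW MW WM WM MW WM MW MW WM — and concatenate.

WMMWMWWMMWWMWMMWMWWMWMMWWMMWMWWM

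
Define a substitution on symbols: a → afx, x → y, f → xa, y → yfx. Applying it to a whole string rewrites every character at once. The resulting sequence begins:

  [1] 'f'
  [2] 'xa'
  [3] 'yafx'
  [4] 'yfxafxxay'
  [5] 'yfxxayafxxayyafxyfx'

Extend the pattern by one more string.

φ(yfxxayafxxayyafxyfx) expands symbol-by-symbol to yfx xa y y afx yfx afx xa y y afx yfx yfx afx xa y yfx xa y; joining the 19 pieces gives the next term.

yfxxayyafxyfxafxxayyafxyfxyfxafxxayyfxxay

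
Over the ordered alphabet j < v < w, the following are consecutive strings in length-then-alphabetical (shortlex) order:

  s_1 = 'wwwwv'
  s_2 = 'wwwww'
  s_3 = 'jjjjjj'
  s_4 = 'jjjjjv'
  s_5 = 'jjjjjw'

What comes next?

The successor of jjjjjw increments the rightmost position that isn't already w and resets every position after it to j.

jjjjvj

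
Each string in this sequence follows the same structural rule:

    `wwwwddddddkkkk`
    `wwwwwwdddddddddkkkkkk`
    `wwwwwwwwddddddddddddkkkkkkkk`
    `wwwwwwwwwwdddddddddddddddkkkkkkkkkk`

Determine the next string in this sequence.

Reading off run lengths: w runs 4, 6, 8, 10; d runs 6, 9, 12, 15; k runs 4, 6, 8, 10 — each is linear in n, where the shown terms are n = 2, 3, 4, 5.
Setting n = 6 gives 12, 18, 12 characters in each block.

wwwwwwwwwwwwddddddddddddddddddkkkkkkkkkkkk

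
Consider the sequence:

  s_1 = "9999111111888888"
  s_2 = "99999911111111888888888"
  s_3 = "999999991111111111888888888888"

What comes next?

Each string has the form 9^{2n} 1^{2n+2} 8^{3n}, where the shown terms are n = 2, 3, 4.
Setting n = 5 gives 10, 12, 15 characters in each block.

9999999999111111111111888888888888888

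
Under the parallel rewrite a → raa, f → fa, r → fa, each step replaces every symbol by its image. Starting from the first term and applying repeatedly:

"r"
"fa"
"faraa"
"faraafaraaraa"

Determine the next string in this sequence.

Rewriting the 13 symbols of faraafaraaraa one by one yields fa raa fa raa raa fa raa fa raa raa fa raa raa; concatenated:

faraafaraaraafaraafaraaraafaraaraa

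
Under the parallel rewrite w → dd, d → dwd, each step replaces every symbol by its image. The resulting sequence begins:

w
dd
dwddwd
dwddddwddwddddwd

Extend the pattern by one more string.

dwddddwddwddwddwddddwddwddddwddwddwddwddddwd

Replace each of the 16 characters of dwddddwddwddddwd in place — dwd dd dwd dwd dwd dwd dd dwd dwd dd dwd dwd dwd dwd dd dwd — and concatenate.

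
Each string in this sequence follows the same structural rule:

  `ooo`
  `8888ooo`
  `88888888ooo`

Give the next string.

Each term is the previous one with 8888 prepended.
Applying this once more to 88888888ooo:

888888888888ooo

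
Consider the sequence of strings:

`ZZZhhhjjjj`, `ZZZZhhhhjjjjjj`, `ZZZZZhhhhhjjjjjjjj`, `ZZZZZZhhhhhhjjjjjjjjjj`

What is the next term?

Each string has the form Z^{n+1} h^{n+1} j^{2n}, where the shown terms are n = 2, 3, 4, 5.
Setting n = 6 gives 7, 7, 12 characters in each block.

ZZZZZZZhhhhhhhjjjjjjjjjjjj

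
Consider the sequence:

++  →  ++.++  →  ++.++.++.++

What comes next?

++.++.++.++.++.++.++.++

s(k+1) = s(k)·.·s(k) — each term doubles the last with '.' between the halves.
So the next term is two copies of ++.++.++.++ with '.' between the halves.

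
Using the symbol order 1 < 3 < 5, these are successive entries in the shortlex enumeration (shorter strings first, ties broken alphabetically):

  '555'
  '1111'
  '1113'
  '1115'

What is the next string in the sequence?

Find the rightmost character of 1115 below 5, bump it to the next letter, and reset everything to its right to 1.

1131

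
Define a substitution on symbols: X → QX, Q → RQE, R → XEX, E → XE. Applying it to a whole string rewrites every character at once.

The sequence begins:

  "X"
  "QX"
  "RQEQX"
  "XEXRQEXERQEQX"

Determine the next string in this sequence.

Replace each of the 13 characters of XEXRQEXERQEQX in place — QX XE QX XEX RQE XE QX XE XEX RQE XE RQE QX — and concatenate.

QXXEQXXEXRQEXEQXXEXEXRQEXERQEQX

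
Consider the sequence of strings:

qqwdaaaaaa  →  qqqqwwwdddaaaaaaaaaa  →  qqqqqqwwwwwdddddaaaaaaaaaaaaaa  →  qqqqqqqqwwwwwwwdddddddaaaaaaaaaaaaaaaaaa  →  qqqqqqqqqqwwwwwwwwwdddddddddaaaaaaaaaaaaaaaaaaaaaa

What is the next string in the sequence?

Each string has the form q^{2n} w^{2n-1} d^{2n-1} a^{4n+2} (n = 1, 2, …).
For the next term, n = 6, so the run lengths are 12, 11, 11, 26.

qqqqqqqqqqqqwwwwwwwwwwwdddddddddddaaaaaaaaaaaaaaaaaaaaaaaaaa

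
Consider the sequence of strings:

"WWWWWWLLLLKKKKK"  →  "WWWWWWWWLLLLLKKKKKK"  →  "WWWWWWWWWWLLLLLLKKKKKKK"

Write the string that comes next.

WWWWWWWWWWWWLLLLLLLKKKKKKKK

Each string has the form W^{2n} L^{n+1} K^{n+2}, where the shown terms are n = 3, 4, 5.
Setting n = 6 gives 12, 7, 8 characters in each block.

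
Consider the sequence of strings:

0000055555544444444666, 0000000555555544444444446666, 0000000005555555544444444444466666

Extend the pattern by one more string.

0000000000055555555544444444444444666666

Each string has the form 0^{2n-1} 5^{n+3} 4^{2n+2} 6^{n}, where the shown terms are n = 3, 4, 5.
At n = 6 the blocks have lengths 11, 9, 14, 6.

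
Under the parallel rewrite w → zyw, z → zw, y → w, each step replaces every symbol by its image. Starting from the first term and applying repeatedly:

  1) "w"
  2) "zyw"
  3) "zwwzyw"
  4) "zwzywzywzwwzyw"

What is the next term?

zwzywzwwzywzwwzywzwzywzywzwwzyw

Replace each of the 14 characters of zwzywzywzwwzyw in place — zw zyw zw w zyw zw w zyw zw zyw zyw zw w zyw — and concatenate.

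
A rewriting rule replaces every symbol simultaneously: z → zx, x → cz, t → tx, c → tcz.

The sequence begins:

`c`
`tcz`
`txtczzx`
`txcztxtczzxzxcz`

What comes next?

txcztczzxtxcztxtczzxzxczzxcztczzx

φ(txcztxtczzxzxcz) expands symbol-by-symbol to tx cz tcz zx tx cz tx tcz zx zx cz zx cz tcz zx; joining the 15 pieces gives the next term.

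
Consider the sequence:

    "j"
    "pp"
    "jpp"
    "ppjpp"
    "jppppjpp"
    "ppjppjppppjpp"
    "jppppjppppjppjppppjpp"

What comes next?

From term 3 onward, concatenate the second-to-last term with the last: j·pp = jpp, pp·jpp = ppjpp, …
Continuing: ppjppjppppjpp · jppppjppppjppjppppjpp gives term 8.

ppjppjppppjppjppppjppppjppjppppjpp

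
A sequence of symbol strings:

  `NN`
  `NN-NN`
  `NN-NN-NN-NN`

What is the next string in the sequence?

NN-NN-NN-NN-NN-NN-NN-NN

Every step duplicates the string with '-' between the halves.
One more doubling of NN-NN-NN-NN gives the answer.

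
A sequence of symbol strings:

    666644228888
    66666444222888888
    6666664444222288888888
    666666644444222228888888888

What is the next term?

Term n consists of n+2 6's, followed by n 4's, followed by n 2's, followed by 2n 8's, where the shown terms are n = 2, 3, 4, 5.
For the next term, n = 6, so the run lengths are 8, 6, 6, 12.

66666666444444222222888888888888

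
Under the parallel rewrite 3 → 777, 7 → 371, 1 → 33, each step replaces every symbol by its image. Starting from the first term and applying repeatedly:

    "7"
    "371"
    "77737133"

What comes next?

37137137177737133777777

Rewriting each symbol of 77737133: 7→371, 7→371, 7→371, 3→777, 7→371, 1→33, 3→777, 3→777, which concatenates to 371 371 371 777 371 33 777 777.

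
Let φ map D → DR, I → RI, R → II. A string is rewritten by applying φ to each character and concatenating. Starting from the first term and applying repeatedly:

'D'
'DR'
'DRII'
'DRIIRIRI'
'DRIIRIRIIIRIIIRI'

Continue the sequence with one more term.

DRIIRIRIIIRIIIRIRIRIIIRIRIRIIIRI

Replace each of the 16 characters of DRIIRIRIIIRIIIRI in place — DR II RI RI II RI II RI RI RI II RI RI RI II RI — and concatenate.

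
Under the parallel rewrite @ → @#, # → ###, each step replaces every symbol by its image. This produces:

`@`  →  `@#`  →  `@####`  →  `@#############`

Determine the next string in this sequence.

φ(@#############) expands symbol-by-symbol to @# ### ### ### ### ### ### ### ### ### ### ### ### ###; joining the 14 pieces gives the next term.

@########################################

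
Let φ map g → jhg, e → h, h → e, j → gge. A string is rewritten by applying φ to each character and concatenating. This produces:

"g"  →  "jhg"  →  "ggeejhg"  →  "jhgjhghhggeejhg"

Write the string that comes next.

ggeejhgggeejhgeejhgjhghhggeejhg

φ(jhgjhghhggeejhg) expands symbol-by-symbol to gge e jhg gge e jhg e e jhg jhg h h gge e jhg; joining the 15 pieces gives the next term.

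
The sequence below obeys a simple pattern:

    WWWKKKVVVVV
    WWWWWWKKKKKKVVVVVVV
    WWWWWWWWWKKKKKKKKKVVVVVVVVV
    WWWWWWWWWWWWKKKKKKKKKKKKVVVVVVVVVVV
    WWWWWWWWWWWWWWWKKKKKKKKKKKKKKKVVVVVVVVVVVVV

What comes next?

WWWWWWWWWWWWWWWWWWKKKKKKKKKKKKKKKKKKVVVVVVVVVVVVVVV

Each string has the form W^{3n} K^{3n} V^{2n+3} (n = 1, 2, …).
Setting n = 6 gives 18, 18, 15 characters in each block.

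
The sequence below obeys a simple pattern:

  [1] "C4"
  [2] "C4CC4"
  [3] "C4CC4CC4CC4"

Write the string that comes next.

s(k+1) = s(k)·C·s(k) — each term doubles the last with 'C' between the halves.
So the next term is two copies of C4CC4CC4CC4 with 'C' between the halves.

C4CC4CC4CC4CC4CC4CC4CC4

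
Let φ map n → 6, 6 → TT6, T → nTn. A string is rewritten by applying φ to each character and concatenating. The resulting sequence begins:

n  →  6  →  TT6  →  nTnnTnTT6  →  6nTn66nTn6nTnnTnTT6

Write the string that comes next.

Applying the rule to each of the 19 symbols of 6nTn66nTn6nTnnTnTT6 gives the pieces TT6 6 nTn 6 TT6 TT6 6 nTn 6 TT6 6 nTn 6 6 nTn 6 nTn nTn TT6, which concatenate to the answer.

TT66nTn6TT6TT66nTn6TT66nTn66nTn6nTnnTnTT6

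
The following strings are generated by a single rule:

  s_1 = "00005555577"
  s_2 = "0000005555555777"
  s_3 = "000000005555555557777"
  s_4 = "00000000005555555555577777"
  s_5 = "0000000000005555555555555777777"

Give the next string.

000000000000005555555555555557777777

The n-th term is 2n 0's then 2n+1 5's then n 7's, where the shown terms are n = 2, 3, 4, 5, 6.
Setting n = 7 gives 14, 15, 7 characters in each block.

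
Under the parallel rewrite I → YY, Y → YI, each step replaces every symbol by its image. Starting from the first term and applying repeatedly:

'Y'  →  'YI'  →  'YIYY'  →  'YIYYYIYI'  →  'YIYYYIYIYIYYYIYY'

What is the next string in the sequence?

Rewriting the 16 symbols of YIYYYIYIYIYYYIYY one by one yields YI YY YI YI YI YY YI YY YI YY YI YI YI YY YI YI; concatenated:

YIYYYIYIYIYYYIYYYIYYYIYIYIYYYIYI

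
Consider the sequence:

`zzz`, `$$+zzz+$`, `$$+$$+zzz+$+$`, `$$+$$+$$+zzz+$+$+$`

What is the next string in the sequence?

Each term wraps the previous one in $$+ on the left and +$ on the right.
Applying this once more to $$+$$+$$+zzz+$+$+$:

$$+$$+$$+$$+zzz+$+$+$+$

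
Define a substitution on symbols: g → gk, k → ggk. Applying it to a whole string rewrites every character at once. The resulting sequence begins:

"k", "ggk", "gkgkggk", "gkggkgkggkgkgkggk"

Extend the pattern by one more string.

Replace each of the 17 characters of gkggkgkggkgkgkggk in place — gk ggk gk gk ggk gk ggk gk gk ggk gk ggk gk ggk gk gk ggk — and concatenate.

gkggkgkgkggkgkggkgkgkggkgkggkgkggkgkgkggk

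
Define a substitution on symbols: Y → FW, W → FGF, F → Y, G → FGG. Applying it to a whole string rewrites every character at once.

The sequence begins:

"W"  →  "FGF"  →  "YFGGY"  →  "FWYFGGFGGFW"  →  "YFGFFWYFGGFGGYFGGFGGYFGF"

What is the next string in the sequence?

FWYFGGYYFGFFWYFGGFGGYFGGFGGFWYFGGFGGYFGGFGGFWYFGGY

Replace each of the 24 characters of YFGFFWYFGGFGGYFGGFGGYFGF in place — FW Y FGG Y Y FGF FW Y FGG FGG Y FGG FGG FW Y FGG FGG Y FGG FGG FW Y FGG Y — and concatenate.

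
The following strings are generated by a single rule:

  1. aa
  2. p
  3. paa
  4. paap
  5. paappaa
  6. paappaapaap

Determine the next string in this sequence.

This is a Fibonacci-style word recurrence s(k) = s(k−1)·s(k−2): e.g. p·aa = paa.
Continuing: paappaapaap · paappaa gives term 7.

paappaapaappaappaa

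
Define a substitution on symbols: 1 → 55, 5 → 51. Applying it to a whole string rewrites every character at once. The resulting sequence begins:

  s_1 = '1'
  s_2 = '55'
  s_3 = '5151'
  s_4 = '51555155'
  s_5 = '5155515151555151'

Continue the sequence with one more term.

51555151515551555155515151555155

Replace each of the 16 characters of 5155515151555151 in place — 51 55 51 51 51 55 51 55 51 55 51 51 51 55 51 55 — and concatenate.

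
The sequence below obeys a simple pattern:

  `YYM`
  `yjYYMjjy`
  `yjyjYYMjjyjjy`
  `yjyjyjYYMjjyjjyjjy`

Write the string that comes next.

s(k+1) = yj·s(k)·jjy, so each term gains yj as a prefix and jjy as a suffix.
Applying this once more to yjyjyjYYMjjyjjyjjy:

yjyjyjyjYYMjjyjjyjjyjjy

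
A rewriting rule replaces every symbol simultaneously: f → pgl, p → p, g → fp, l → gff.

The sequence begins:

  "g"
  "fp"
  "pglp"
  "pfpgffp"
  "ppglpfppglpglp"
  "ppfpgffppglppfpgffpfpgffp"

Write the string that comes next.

φ(ppfpgffppglppfpgffpfpgffp) expands symbol-by-symbol to p p pgl p fp pgl pgl p p fp gff p p pgl p fp pgl pgl p pgl p fp pgl pgl p; joining the 25 pieces gives the next term.

pppglpfppglpglppfpgffpppglpfppglpglppglpfppglpglp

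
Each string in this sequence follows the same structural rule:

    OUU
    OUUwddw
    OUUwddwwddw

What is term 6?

Each term is the previous one with wddw appended.
From OUUwddwwddw, 3 further steps: OUUwddwwddw → OUUwddwwddwwddw → OUUwddwwddwwddwwddw → (answer).

OUUwddwwddwwddwwddwwddw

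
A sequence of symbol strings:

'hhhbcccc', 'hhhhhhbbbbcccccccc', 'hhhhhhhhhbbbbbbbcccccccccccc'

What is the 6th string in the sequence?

hhhhhhhhhhhhhhhhhhbbbbbbbbbbbbbbbbcccccccccccccccccccccccc

Each string has the form h^{3n} b^{3n-2} c^{4n} (n = 1, 2, …).
At n = 6 the blocks have lengths 18, 16, 24.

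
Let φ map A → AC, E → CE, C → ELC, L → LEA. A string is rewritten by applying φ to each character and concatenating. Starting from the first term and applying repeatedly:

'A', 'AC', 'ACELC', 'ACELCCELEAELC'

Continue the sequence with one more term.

ACELCCELEAELCELCCELEACEACCELEAELC

Applying the rule to each of the 13 symbols of ACELCCELEAELC gives the pieces AC ELC CE LEA ELC ELC CE LEA CE AC CE LEA ELC, which concatenate to the answer.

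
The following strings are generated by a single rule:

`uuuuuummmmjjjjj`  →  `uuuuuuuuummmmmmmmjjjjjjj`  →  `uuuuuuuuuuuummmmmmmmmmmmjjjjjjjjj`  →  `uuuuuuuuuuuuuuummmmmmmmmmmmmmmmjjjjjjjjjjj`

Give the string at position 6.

Reading off run lengths: u runs 6, 9, 12, 15; m runs 4, 8, 12, 16; j runs 5, 7, 9, 11 — each is linear in n (n = 1, 2, …).
For term 6, n = 6, so the run lengths are 21, 24, 15.

uuuuuuuuuuuuuuuuuuuuummmmmmmmmmmmmmmmmmmmmmmmjjjjjjjjjjjjjjj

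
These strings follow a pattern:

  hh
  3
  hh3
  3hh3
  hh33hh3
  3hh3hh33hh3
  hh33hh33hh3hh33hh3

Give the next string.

3hh3hh33hh3hh33hh33hh3hh33hh3

This is a Fibonacci-style word recurrence s(k) = s(k−2)·s(k−1): e.g. hh·3 = hh3.
So term 8 is 3hh3hh33hh3·hh33hh33hh3hh33hh3.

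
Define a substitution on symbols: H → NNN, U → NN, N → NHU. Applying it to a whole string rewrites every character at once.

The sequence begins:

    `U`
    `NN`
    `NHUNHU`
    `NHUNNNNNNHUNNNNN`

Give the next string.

Applying the rule to each of the 16 symbols of NHUNNNNNNHUNNNNN gives the pieces NHU NNN NN NHU NHU NHU NHU NHU NHU NNN NN NHU NHU NHU NHU NHU, which concatenate to the answer.

NHUNNNNNNHUNHUNHUNHUNHUNHUNNNNNNHUNHUNHUNHUNHU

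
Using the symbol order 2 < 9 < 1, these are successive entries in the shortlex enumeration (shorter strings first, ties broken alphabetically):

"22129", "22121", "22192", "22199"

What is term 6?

Continuing the enumeration 2 steps past 22199: 22199 → 22191 → (answer).

22112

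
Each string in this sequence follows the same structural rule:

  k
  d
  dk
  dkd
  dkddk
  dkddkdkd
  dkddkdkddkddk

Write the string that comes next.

dkddkdkddkddkdkddkdkd

From term 3 onward, concatenate the last term with the second-to-last: d·k = dk, dk·d = dkd, …
So term 8 is dkddkdkddkddk·dkddkdkd.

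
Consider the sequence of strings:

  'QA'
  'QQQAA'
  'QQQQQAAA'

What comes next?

QQQQQQQAAAA

The n-th term is 2n-1 Q's then n A's (n = 1, 2, …).
At n = 4 the blocks have lengths 7, 4.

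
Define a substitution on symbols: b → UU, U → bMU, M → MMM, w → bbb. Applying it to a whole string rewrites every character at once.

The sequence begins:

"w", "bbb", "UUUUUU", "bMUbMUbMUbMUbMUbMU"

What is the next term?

Replace each of the 18 characters of bMUbMUbMUbMUbMUbMU in place — UU MMM bMU UU MMM bMU UU MMM bMU UU MMM bMU UU MMM bMU UU MMM bMU — and concatenate.

UUMMMbMUUUMMMbMUUUMMMbMUUUMMMbMUUUMMMbMUUUMMMbMU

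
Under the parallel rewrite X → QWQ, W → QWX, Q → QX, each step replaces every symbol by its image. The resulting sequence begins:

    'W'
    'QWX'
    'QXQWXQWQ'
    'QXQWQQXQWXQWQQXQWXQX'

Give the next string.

QXQWQQXQWXQXQXQWQQXQWXQWQQXQWXQXQXQWQQXQWXQWQQXQWQ

Applying the rule to each of the 20 symbols of QXQWQQXQWXQWQQXQWXQX gives the pieces QX QWQ QX QWX QX QX QWQ QX QWX QWQ QX QWX QX QX QWQ QX QWX QWQ QX QWQ, which concatenate to the answer.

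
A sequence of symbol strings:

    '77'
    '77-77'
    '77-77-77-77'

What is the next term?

Each string is two copies of the previous one joined by '-'.
So the next term is two copies of 77-77-77-77 with '-' between the halves.

77-77-77-77-77-77-77-77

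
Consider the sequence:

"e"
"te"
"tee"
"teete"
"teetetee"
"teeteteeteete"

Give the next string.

Each term (from the third on) is the previous term followed by the one before it: term 3 = te·e = tee.
So term 7 is teeteteeteete·teetetee.

teeteteeteeteteetetee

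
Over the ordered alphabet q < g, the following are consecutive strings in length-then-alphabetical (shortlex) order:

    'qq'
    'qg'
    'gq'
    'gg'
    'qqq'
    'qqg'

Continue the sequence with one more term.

qgq

Find the rightmost character of qqg below g, bump it to the next letter, and reset everything to its right to q.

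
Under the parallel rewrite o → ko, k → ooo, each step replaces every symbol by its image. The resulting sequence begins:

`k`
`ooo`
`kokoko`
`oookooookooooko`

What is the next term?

Replace each of the 15 characters of oookooookooooko in place — ko ko ko ooo ko ko ko ko ooo ko ko ko ko ooo ko — and concatenate.

kokokooookokokokooookokokokooooko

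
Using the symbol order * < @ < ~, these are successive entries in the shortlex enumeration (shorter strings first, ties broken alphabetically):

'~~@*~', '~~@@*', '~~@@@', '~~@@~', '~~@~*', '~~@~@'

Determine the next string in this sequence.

Find the rightmost character of ~~@~@ below ~, bump it to the next letter, and reset everything to its right to *.

~~@~~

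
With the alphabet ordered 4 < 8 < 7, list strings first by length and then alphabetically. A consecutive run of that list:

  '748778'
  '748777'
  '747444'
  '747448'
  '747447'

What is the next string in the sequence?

747484

The successor of 747447 increments the rightmost position that isn't already 7 and resets every position after it to 4.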